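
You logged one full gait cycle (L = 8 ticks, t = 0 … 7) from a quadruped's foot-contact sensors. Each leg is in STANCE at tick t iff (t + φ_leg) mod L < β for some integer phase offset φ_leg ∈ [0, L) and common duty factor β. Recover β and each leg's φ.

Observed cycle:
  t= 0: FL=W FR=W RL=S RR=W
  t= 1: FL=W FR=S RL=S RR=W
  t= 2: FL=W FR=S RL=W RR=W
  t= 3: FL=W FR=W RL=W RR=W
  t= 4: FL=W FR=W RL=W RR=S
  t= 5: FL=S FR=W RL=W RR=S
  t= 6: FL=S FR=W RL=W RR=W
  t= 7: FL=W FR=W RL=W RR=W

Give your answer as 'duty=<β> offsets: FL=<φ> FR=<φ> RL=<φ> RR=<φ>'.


duty β = stance ticks per leg = 2
FL: stance ticks = 2; W→S at t=5 → φ=3
FR: stance ticks = 2; W→S at t=1 → φ=7
RL: stance ticks = 2; W→S at t=0 → φ=0
RR: stance ticks = 2; W→S at t=4 → φ=4

duty=2 offsets: FL=3 FR=7 RL=0 RR=4


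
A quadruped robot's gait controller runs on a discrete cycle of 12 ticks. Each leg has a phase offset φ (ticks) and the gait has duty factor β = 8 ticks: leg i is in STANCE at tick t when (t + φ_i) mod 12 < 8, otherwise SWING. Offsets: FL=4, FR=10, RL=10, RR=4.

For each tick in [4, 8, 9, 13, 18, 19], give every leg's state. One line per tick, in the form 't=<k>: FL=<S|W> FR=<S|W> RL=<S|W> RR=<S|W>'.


t=4: phase=(8,2,2,8) vs β=8 → FL=W FR=S RL=S RR=W
t=8: phase=(0,6,6,0) vs β=8 → FL=S FR=S RL=S RR=S
t=9: phase=(1,7,7,1) vs β=8 → FL=S FR=S RL=S RR=S
t=13: phase=(5,11,11,5) vs β=8 → FL=S FR=W RL=W RR=S
t=18: phase=(10,4,4,10) vs β=8 → FL=W FR=S RL=S RR=W
t=19: phase=(11,5,5,11) vs β=8 → FL=W FR=S RL=S RR=W

t=4: FL=W FR=S RL=S RR=W
t=8: FL=S FR=S RL=S RR=S
t=9: FL=S FR=S RL=S RR=S
t=13: FL=S FR=W RL=W RR=S
t=18: FL=W FR=S RL=S RR=W
t=19: FL=W FR=S RL=S RR=W


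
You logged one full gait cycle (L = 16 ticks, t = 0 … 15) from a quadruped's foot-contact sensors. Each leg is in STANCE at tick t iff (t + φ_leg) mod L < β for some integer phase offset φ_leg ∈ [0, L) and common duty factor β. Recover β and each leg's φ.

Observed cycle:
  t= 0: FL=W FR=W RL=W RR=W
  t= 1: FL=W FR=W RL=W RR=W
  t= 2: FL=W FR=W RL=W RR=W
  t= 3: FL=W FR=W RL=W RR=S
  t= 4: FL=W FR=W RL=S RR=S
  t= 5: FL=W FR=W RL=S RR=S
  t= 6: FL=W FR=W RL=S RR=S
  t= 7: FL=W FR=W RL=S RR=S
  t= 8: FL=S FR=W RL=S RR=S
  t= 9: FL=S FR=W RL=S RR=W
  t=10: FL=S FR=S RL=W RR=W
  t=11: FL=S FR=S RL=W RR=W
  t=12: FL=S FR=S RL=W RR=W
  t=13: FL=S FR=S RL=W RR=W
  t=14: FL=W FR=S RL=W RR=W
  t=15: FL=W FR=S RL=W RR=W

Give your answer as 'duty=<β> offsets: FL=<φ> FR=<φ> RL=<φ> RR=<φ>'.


duty β = stance ticks per leg = 6
FL: stance ticks = 6; W→S at t=8 → φ=8
FR: stance ticks = 6; W→S at t=10 → φ=6
RL: stance ticks = 6; W→S at t=4 → φ=12
RR: stance ticks = 6; W→S at t=3 → φ=13

duty=6 offsets: FL=8 FR=6 RL=12 RR=13


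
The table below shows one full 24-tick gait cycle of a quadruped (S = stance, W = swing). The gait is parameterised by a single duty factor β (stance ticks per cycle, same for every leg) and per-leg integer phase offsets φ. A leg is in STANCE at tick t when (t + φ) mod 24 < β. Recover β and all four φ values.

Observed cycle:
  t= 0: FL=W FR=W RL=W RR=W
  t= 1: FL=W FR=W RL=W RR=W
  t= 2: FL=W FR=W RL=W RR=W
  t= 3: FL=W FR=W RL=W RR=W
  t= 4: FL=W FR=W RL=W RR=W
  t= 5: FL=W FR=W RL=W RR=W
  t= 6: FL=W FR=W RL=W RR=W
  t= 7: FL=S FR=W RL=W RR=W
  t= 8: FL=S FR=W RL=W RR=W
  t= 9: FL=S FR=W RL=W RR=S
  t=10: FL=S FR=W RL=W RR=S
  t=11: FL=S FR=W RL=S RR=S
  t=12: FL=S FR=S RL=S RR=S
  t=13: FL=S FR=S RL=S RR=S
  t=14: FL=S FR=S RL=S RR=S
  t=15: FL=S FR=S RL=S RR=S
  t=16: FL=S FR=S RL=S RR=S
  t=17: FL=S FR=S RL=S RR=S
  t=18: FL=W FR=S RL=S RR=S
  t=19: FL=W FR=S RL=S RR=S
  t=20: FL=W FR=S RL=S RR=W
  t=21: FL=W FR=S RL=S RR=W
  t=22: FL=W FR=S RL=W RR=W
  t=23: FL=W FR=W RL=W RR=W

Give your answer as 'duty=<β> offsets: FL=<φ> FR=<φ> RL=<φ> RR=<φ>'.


duty=11 offsets: FL=17 FR=12 RL=13 RR=15

duty β = stance ticks per leg = 11
FL: stance ticks = 11; W→S at t=7 → φ=17
FR: stance ticks = 11; W→S at t=12 → φ=12
RL: stance ticks = 11; W→S at t=11 → φ=13
RR: stance ticks = 11; W→S at t=9 → φ=15


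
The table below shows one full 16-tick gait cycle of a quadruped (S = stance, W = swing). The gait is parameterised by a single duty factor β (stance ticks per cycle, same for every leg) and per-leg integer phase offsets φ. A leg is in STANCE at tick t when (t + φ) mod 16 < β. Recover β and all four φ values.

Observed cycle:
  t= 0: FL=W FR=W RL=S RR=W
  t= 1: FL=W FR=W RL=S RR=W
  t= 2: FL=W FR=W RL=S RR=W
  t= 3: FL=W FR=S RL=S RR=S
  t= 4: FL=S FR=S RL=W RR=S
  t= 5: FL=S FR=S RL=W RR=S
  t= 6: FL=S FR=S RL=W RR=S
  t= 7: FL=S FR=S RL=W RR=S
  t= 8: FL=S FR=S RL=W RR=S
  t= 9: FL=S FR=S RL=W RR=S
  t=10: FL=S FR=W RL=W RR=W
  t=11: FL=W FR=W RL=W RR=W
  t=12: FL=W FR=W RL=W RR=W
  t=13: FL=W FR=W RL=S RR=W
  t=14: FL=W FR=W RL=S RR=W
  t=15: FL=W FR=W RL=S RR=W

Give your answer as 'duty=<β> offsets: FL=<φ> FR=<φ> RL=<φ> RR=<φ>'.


duty=7 offsets: FL=12 FR=13 RL=3 RR=13

duty β = stance ticks per leg = 7
FL: stance ticks = 7; W→S at t=4 → φ=12
FR: stance ticks = 7; W→S at t=3 → φ=13
RL: stance ticks = 7; W→S at t=13 → φ=3
RR: stance ticks = 7; W→S at t=3 → φ=13


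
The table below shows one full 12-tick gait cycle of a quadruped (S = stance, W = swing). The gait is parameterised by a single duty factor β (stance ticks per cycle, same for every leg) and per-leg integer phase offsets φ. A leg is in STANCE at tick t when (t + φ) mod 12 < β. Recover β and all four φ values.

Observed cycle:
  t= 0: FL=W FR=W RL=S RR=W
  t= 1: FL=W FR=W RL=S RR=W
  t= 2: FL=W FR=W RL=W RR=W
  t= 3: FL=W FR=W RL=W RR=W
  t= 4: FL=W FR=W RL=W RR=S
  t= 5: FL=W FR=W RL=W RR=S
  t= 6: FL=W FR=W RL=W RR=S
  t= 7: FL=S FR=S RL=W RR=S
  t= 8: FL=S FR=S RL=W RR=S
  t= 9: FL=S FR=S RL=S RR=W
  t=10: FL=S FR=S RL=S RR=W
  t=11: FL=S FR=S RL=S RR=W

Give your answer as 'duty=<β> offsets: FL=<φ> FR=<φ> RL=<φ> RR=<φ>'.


duty=5 offsets: FL=5 FR=5 RL=3 RR=8

duty β = stance ticks per leg = 5
FL: stance ticks = 5; W→S at t=7 → φ=5
FR: stance ticks = 5; W→S at t=7 → φ=5
RL: stance ticks = 5; W→S at t=9 → φ=3
RR: stance ticks = 5; W→S at t=4 → φ=8


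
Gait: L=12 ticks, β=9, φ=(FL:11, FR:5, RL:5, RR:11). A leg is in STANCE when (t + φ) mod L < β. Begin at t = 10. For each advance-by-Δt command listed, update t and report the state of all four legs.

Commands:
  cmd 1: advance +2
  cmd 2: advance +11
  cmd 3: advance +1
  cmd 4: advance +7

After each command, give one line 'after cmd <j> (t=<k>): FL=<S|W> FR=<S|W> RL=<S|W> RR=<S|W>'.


after cmd 1 (t=12): FL=W FR=S RL=S RR=W
after cmd 2 (t=23): FL=W FR=S RL=S RR=W
after cmd 3 (t=24): FL=W FR=S RL=S RR=W
after cmd 4 (t=31): FL=S FR=S RL=S RR=S

start t=10: FL=W FR=S RL=S RR=W
cmd 1: advance +2 → t=12, phase=(11,5,5,11) → FL=W FR=S RL=S RR=W
cmd 2: advance +11 → t=23, phase=(10,4,4,10) → FL=W FR=S RL=S RR=W
cmd 3: advance +1 → t=24, phase=(11,5,5,11) → FL=W FR=S RL=S RR=W
cmd 4: advance +7 → t=31, phase=(6,0,0,6) → FL=S FR=S RL=S RR=S


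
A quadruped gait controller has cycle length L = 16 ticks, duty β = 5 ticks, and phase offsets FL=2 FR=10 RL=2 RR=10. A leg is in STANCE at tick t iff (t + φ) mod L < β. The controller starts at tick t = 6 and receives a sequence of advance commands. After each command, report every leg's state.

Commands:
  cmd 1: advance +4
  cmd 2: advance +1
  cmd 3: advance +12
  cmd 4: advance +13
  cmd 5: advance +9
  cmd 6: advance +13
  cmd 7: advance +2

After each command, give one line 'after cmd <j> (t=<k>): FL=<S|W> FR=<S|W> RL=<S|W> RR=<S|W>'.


start t=6: FL=W FR=S RL=W RR=S
cmd 1: advance +4 → t=10, phase=(12,4,12,4) → FL=W FR=S RL=W RR=S
cmd 2: advance +1 → t=11, phase=(13,5,13,5) → FL=W FR=W RL=W RR=W
cmd 3: advance +12 → t=23, phase=(9,1,9,1) → FL=W FR=S RL=W RR=S
cmd 4: advance +13 → t=36, phase=(6,14,6,14) → FL=W FR=W RL=W RR=W
cmd 5: advance +9 → t=45, phase=(15,7,15,7) → FL=W FR=W RL=W RR=W
cmd 6: advance +13 → t=58, phase=(12,4,12,4) → FL=W FR=S RL=W RR=S
cmd 7: advance +2 → t=60, phase=(14,6,14,6) → FL=W FR=W RL=W RR=W

after cmd 1 (t=10): FL=W FR=S RL=W RR=S
after cmd 2 (t=11): FL=W FR=W RL=W RR=W
after cmd 3 (t=23): FL=W FR=S RL=W RR=S
after cmd 4 (t=36): FL=W FR=W RL=W RR=W
after cmd 5 (t=45): FL=W FR=W RL=W RR=W
after cmd 6 (t=58): FL=W FR=S RL=W RR=S
after cmd 7 (t=60): FL=W FR=W RL=W RR=W


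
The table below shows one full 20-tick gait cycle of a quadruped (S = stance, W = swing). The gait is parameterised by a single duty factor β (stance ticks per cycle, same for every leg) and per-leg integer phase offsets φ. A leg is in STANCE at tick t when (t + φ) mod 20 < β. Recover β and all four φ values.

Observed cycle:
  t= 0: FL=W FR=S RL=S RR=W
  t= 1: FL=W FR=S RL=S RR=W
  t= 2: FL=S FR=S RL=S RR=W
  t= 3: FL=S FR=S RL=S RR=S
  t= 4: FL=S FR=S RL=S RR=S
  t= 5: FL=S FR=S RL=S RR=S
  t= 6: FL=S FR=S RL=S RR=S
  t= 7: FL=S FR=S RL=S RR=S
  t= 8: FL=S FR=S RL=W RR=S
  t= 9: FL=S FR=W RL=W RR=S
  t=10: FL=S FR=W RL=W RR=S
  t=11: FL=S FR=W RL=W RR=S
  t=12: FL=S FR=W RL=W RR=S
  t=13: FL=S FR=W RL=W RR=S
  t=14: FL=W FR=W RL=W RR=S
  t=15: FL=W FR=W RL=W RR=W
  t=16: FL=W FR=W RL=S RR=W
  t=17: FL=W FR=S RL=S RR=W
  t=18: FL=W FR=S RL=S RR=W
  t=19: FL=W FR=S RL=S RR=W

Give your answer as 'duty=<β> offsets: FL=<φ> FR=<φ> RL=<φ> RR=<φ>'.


duty=12 offsets: FL=18 FR=3 RL=4 RR=17

duty β = stance ticks per leg = 12
FL: stance ticks = 12; W→S at t=2 → φ=18
FR: stance ticks = 12; W→S at t=17 → φ=3
RL: stance ticks = 12; W→S at t=16 → φ=4
RR: stance ticks = 12; W→S at t=3 → φ=17


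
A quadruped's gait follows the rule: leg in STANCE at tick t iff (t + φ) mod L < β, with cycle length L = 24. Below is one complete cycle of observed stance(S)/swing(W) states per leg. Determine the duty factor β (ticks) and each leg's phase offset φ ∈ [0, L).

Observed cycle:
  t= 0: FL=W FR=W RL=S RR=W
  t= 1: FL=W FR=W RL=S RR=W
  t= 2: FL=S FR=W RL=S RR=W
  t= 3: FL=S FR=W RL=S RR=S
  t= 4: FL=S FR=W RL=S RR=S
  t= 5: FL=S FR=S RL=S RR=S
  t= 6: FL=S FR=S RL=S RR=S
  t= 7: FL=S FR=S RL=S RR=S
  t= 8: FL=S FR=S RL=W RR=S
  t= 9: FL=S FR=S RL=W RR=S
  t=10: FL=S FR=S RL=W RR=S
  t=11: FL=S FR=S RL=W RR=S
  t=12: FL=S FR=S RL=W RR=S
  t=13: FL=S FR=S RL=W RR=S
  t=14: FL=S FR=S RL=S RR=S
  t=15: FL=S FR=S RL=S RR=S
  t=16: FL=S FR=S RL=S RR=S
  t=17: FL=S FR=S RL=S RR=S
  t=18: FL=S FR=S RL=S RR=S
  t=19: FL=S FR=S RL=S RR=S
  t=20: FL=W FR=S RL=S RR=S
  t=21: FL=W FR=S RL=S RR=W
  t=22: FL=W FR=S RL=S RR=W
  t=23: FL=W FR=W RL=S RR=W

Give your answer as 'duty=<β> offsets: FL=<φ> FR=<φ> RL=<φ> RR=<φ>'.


duty=18 offsets: FL=22 FR=19 RL=10 RR=21

duty β = stance ticks per leg = 18
FL: stance ticks = 18; W→S at t=2 → φ=22
FR: stance ticks = 18; W→S at t=5 → φ=19
RL: stance ticks = 18; W→S at t=14 → φ=10
RR: stance ticks = 18; W→S at t=3 → φ=21


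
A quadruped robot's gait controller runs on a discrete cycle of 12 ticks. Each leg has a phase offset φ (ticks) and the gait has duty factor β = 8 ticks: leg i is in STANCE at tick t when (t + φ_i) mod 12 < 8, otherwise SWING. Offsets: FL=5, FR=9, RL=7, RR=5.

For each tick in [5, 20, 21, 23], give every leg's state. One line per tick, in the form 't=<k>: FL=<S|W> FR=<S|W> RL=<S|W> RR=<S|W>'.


t=5: FL=W FR=S RL=S RR=W
t=20: FL=S FR=S RL=S RR=S
t=21: FL=S FR=S RL=S RR=S
t=23: FL=S FR=W RL=S RR=S

t=5: phase=(10,2,0,10) vs β=8 → FL=W FR=S RL=S RR=W
t=20: phase=(1,5,3,1) vs β=8 → FL=S FR=S RL=S RR=S
t=21: phase=(2,6,4,2) vs β=8 → FL=S FR=S RL=S RR=S
t=23: phase=(4,8,6,4) vs β=8 → FL=S FR=W RL=S RR=S


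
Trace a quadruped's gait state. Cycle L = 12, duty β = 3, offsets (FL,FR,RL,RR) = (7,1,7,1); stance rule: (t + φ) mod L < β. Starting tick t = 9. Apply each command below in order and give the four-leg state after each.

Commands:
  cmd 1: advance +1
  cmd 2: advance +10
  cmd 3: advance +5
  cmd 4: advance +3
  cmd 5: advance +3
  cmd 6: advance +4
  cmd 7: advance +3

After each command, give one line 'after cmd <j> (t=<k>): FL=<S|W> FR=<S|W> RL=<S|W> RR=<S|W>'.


after cmd 1 (t=10): FL=W FR=W RL=W RR=W
after cmd 2 (t=20): FL=W FR=W RL=W RR=W
after cmd 3 (t=25): FL=W FR=S RL=W RR=S
after cmd 4 (t=28): FL=W FR=W RL=W RR=W
after cmd 5 (t=31): FL=S FR=W RL=S RR=W
after cmd 6 (t=35): FL=W FR=S RL=W RR=S
after cmd 7 (t=38): FL=W FR=W RL=W RR=W

start t=9: FL=W FR=W RL=W RR=W
cmd 1: advance +1 → t=10, phase=(5,11,5,11) → FL=W FR=W RL=W RR=W
cmd 2: advance +10 → t=20, phase=(3,9,3,9) → FL=W FR=W RL=W RR=W
cmd 3: advance +5 → t=25, phase=(8,2,8,2) → FL=W FR=S RL=W RR=S
cmd 4: advance +3 → t=28, phase=(11,5,11,5) → FL=W FR=W RL=W RR=W
cmd 5: advance +3 → t=31, phase=(2,8,2,8) → FL=S FR=W RL=S RR=W
cmd 6: advance +4 → t=35, phase=(6,0,6,0) → FL=W FR=S RL=W RR=S
cmd 7: advance +3 → t=38, phase=(9,3,9,3) → FL=W FR=W RL=W RR=W


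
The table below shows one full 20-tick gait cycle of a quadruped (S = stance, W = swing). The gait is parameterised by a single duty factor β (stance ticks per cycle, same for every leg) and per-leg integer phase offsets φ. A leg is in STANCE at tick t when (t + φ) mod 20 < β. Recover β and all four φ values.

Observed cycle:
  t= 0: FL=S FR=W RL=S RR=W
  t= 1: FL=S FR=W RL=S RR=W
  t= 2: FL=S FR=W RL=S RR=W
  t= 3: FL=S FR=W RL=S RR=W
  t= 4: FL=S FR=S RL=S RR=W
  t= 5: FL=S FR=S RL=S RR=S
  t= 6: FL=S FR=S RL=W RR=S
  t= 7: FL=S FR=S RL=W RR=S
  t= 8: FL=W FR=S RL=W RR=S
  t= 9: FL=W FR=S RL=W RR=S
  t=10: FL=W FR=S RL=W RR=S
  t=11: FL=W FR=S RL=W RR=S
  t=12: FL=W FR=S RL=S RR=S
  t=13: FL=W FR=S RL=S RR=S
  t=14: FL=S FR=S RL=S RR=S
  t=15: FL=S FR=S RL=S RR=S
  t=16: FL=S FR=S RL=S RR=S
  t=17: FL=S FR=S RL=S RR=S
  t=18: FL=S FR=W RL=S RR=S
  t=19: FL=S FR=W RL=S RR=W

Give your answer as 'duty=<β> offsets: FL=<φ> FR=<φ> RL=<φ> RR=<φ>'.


duty=14 offsets: FL=6 FR=16 RL=8 RR=15

duty β = stance ticks per leg = 14
FL: stance ticks = 14; W→S at t=14 → φ=6
FR: stance ticks = 14; W→S at t=4 → φ=16
RL: stance ticks = 14; W→S at t=12 → φ=8
RR: stance ticks = 14; W→S at t=5 → φ=15


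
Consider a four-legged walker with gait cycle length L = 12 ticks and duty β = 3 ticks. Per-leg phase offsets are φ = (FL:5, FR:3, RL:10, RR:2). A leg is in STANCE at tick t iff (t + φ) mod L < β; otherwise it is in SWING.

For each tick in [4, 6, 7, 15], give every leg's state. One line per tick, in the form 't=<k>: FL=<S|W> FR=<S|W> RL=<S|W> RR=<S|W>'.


t=4: FL=W FR=W RL=S RR=W
t=6: FL=W FR=W RL=W RR=W
t=7: FL=S FR=W RL=W RR=W
t=15: FL=W FR=W RL=S RR=W

t=4: phase=(9,7,2,6) vs β=3 → FL=W FR=W RL=S RR=W
t=6: phase=(11,9,4,8) vs β=3 → FL=W FR=W RL=W RR=W
t=7: phase=(0,10,5,9) vs β=3 → FL=S FR=W RL=W RR=W
t=15: phase=(8,6,1,5) vs β=3 → FL=W FR=W RL=S RR=W


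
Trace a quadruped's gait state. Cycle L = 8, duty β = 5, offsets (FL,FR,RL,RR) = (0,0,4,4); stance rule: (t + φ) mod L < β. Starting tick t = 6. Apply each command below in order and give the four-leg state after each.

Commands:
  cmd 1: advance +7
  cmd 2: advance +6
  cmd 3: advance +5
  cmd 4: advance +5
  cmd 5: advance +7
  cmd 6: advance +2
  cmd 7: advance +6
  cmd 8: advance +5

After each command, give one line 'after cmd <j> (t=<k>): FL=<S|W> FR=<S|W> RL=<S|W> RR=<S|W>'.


after cmd 1 (t=13): FL=W FR=W RL=S RR=S
after cmd 2 (t=19): FL=S FR=S RL=W RR=W
after cmd 3 (t=24): FL=S FR=S RL=S RR=S
after cmd 4 (t=29): FL=W FR=W RL=S RR=S
after cmd 5 (t=36): FL=S FR=S RL=S RR=S
after cmd 6 (t=38): FL=W FR=W RL=S RR=S
after cmd 7 (t=44): FL=S FR=S RL=S RR=S
after cmd 8 (t=49): FL=S FR=S RL=W RR=W

start t=6: FL=W FR=W RL=S RR=S
cmd 1: advance +7 → t=13, phase=(5,5,1,1) → FL=W FR=W RL=S RR=S
cmd 2: advance +6 → t=19, phase=(3,3,7,7) → FL=S FR=S RL=W RR=W
cmd 3: advance +5 → t=24, phase=(0,0,4,4) → FL=S FR=S RL=S RR=S
cmd 4: advance +5 → t=29, phase=(5,5,1,1) → FL=W FR=W RL=S RR=S
cmd 5: advance +7 → t=36, phase=(4,4,0,0) → FL=S FR=S RL=S RR=S
cmd 6: advance +2 → t=38, phase=(6,6,2,2) → FL=W FR=W RL=S RR=S
cmd 7: advance +6 → t=44, phase=(4,4,0,0) → FL=S FR=S RL=S RR=S
cmd 8: advance +5 → t=49, phase=(1,1,5,5) → FL=S FR=S RL=W RR=W


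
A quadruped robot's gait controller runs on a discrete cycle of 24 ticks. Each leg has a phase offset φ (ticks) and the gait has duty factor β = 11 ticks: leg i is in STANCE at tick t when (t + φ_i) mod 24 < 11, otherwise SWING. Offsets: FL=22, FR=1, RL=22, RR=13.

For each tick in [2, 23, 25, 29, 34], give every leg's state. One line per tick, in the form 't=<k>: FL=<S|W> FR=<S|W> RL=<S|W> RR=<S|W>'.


t=2: phase=(0,3,0,15) vs β=11 → FL=S FR=S RL=S RR=W
t=23: phase=(21,0,21,12) vs β=11 → FL=W FR=S RL=W RR=W
t=25: phase=(23,2,23,14) vs β=11 → FL=W FR=S RL=W RR=W
t=29: phase=(3,6,3,18) vs β=11 → FL=S FR=S RL=S RR=W
t=34: phase=(8,11,8,23) vs β=11 → FL=S FR=W RL=S RR=W

t=2: FL=S FR=S RL=S RR=W
t=23: FL=W FR=S RL=W RR=W
t=25: FL=W FR=S RL=W RR=W
t=29: FL=S FR=S RL=S RR=W
t=34: FL=S FR=W RL=S RR=W


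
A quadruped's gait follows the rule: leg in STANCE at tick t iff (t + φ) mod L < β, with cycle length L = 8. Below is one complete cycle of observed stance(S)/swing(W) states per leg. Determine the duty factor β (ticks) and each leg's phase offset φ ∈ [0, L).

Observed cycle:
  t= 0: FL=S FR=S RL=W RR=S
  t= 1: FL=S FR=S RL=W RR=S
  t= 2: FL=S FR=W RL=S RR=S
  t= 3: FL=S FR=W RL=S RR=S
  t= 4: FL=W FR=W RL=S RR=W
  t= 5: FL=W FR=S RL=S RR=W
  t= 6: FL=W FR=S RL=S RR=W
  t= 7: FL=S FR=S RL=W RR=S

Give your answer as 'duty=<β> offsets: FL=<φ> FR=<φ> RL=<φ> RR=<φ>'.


duty=5 offsets: FL=1 FR=3 RL=6 RR=1

duty β = stance ticks per leg = 5
FL: stance ticks = 5; W→S at t=7 → φ=1
FR: stance ticks = 5; W→S at t=5 → φ=3
RL: stance ticks = 5; W→S at t=2 → φ=6
RR: stance ticks = 5; W→S at t=7 → φ=1


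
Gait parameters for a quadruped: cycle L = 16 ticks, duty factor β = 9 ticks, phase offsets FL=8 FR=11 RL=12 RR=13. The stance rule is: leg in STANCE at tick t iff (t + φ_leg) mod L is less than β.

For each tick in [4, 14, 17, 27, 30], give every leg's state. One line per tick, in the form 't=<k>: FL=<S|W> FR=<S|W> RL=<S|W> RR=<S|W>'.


t=4: FL=W FR=W RL=S RR=S
t=14: FL=S FR=W RL=W RR=W
t=17: FL=W FR=W RL=W RR=W
t=27: FL=S FR=S RL=S RR=S
t=30: FL=S FR=W RL=W RR=W

t=4: phase=(12,15,0,1) vs β=9 → FL=W FR=W RL=S RR=S
t=14: phase=(6,9,10,11) vs β=9 → FL=S FR=W RL=W RR=W
t=17: phase=(9,12,13,14) vs β=9 → FL=W FR=W RL=W RR=W
t=27: phase=(3,6,7,8) vs β=9 → FL=S FR=S RL=S RR=S
t=30: phase=(6,9,10,11) vs β=9 → FL=S FR=W RL=W RR=W


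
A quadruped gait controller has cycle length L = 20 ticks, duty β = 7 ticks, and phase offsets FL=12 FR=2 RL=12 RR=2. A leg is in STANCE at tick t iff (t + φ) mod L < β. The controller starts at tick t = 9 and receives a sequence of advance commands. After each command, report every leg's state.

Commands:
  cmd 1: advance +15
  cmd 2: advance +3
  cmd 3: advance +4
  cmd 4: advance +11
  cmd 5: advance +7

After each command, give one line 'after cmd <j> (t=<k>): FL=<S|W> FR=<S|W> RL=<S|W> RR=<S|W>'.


start t=9: FL=S FR=W RL=S RR=W
cmd 1: advance +15 → t=24, phase=(16,6,16,6) → FL=W FR=S RL=W RR=S
cmd 2: advance +3 → t=27, phase=(19,9,19,9) → FL=W FR=W RL=W RR=W
cmd 3: advance +4 → t=31, phase=(3,13,3,13) → FL=S FR=W RL=S RR=W
cmd 4: advance +11 → t=42, phase=(14,4,14,4) → FL=W FR=S RL=W RR=S
cmd 5: advance +7 → t=49, phase=(1,11,1,11) → FL=S FR=W RL=S RR=W

after cmd 1 (t=24): FL=W FR=S RL=W RR=S
after cmd 2 (t=27): FL=W FR=W RL=W RR=W
after cmd 3 (t=31): FL=S FR=W RL=S RR=W
after cmd 4 (t=42): FL=W FR=S RL=W RR=S
after cmd 5 (t=49): FL=S FR=W RL=S RR=W


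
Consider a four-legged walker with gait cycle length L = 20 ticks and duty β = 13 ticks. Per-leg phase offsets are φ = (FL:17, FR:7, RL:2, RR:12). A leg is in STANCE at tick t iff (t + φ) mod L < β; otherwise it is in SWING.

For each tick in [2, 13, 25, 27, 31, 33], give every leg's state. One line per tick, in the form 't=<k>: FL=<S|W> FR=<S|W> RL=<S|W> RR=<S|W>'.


t=2: FL=W FR=S RL=S RR=W
t=13: FL=S FR=S RL=W RR=S
t=25: FL=S FR=S RL=S RR=W
t=27: FL=S FR=W RL=S RR=W
t=31: FL=S FR=W RL=W RR=S
t=33: FL=S FR=S RL=W RR=S

t=2: phase=(19,9,4,14) vs β=13 → FL=W FR=S RL=S RR=W
t=13: phase=(10,0,15,5) vs β=13 → FL=S FR=S RL=W RR=S
t=25: phase=(2,12,7,17) vs β=13 → FL=S FR=S RL=S RR=W
t=27: phase=(4,14,9,19) vs β=13 → FL=S FR=W RL=S RR=W
t=31: phase=(8,18,13,3) vs β=13 → FL=S FR=W RL=W RR=S
t=33: phase=(10,0,15,5) vs β=13 → FL=S FR=S RL=W RR=S


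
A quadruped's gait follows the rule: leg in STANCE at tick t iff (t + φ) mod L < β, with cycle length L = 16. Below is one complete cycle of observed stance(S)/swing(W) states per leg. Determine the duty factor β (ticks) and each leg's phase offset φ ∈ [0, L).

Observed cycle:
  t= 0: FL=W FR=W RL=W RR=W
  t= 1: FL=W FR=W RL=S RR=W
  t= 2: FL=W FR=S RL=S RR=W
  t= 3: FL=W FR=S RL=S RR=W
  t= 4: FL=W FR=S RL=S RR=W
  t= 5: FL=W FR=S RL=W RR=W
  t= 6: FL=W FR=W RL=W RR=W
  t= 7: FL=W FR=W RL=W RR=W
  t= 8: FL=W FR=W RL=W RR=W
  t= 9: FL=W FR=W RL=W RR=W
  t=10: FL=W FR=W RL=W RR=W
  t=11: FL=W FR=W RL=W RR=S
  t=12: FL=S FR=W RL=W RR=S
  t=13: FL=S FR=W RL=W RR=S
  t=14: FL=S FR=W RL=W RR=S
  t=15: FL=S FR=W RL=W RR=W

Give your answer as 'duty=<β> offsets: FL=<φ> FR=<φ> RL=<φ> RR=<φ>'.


duty β = stance ticks per leg = 4
FL: stance ticks = 4; W→S at t=12 → φ=4
FR: stance ticks = 4; W→S at t=2 → φ=14
RL: stance ticks = 4; W→S at t=1 → φ=15
RR: stance ticks = 4; W→S at t=11 → φ=5

duty=4 offsets: FL=4 FR=14 RL=15 RR=5


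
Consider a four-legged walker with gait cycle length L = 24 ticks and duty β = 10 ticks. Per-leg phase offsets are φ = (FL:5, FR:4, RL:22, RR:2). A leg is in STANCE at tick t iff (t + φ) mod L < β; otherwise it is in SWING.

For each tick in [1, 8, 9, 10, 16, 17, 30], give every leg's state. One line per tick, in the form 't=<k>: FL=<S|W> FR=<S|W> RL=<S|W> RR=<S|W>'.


t=1: phase=(6,5,23,3) vs β=10 → FL=S FR=S RL=W RR=S
t=8: phase=(13,12,6,10) vs β=10 → FL=W FR=W RL=S RR=W
t=9: phase=(14,13,7,11) vs β=10 → FL=W FR=W RL=S RR=W
t=10: phase=(15,14,8,12) vs β=10 → FL=W FR=W RL=S RR=W
t=16: phase=(21,20,14,18) vs β=10 → FL=W FR=W RL=W RR=W
t=17: phase=(22,21,15,19) vs β=10 → FL=W FR=W RL=W RR=W
t=30: phase=(11,10,4,8) vs β=10 → FL=W FR=W RL=S RR=S

t=1: FL=S FR=S RL=W RR=S
t=8: FL=W FR=W RL=S RR=W
t=9: FL=W FR=W RL=S RR=W
t=10: FL=W FR=W RL=S RR=W
t=16: FL=W FR=W RL=W RR=W
t=17: FL=W FR=W RL=W RR=W
t=30: FL=W FR=W RL=S RR=S


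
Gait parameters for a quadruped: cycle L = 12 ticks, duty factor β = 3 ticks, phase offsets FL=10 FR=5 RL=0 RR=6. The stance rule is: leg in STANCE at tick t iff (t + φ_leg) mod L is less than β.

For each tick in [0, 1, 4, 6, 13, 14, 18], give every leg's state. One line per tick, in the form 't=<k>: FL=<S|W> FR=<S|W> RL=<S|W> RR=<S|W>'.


t=0: phase=(10,5,0,6) vs β=3 → FL=W FR=W RL=S RR=W
t=1: phase=(11,6,1,7) vs β=3 → FL=W FR=W RL=S RR=W
t=4: phase=(2,9,4,10) vs β=3 → FL=S FR=W RL=W RR=W
t=6: phase=(4,11,6,0) vs β=3 → FL=W FR=W RL=W RR=S
t=13: phase=(11,6,1,7) vs β=3 → FL=W FR=W RL=S RR=W
t=14: phase=(0,7,2,8) vs β=3 → FL=S FR=W RL=S RR=W
t=18: phase=(4,11,6,0) vs β=3 → FL=W FR=W RL=W RR=S

t=0: FL=W FR=W RL=S RR=W
t=1: FL=W FR=W RL=S RR=W
t=4: FL=S FR=W RL=W RR=W
t=6: FL=W FR=W RL=W RR=S
t=13: FL=W FR=W RL=S RR=W
t=14: FL=S FR=W RL=S RR=W
t=18: FL=W FR=W RL=W RR=S


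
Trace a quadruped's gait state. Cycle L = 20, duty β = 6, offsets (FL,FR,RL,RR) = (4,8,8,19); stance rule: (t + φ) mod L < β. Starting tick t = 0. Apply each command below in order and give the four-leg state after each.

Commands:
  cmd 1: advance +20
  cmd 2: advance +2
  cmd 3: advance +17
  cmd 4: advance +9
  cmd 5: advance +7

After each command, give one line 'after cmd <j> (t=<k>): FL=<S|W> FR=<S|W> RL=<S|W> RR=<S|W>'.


after cmd 1 (t=20): FL=S FR=W RL=W RR=W
after cmd 2 (t=22): FL=W FR=W RL=W RR=S
after cmd 3 (t=39): FL=S FR=W RL=W RR=W
after cmd 4 (t=48): FL=W FR=W RL=W RR=W
after cmd 5 (t=55): FL=W FR=S RL=S RR=W

start t=0: FL=S FR=W RL=W RR=W
cmd 1: advance +20 → t=20, phase=(4,8,8,19) → FL=S FR=W RL=W RR=W
cmd 2: advance +2 → t=22, phase=(6,10,10,1) → FL=W FR=W RL=W RR=S
cmd 3: advance +17 → t=39, phase=(3,7,7,18) → FL=S FR=W RL=W RR=W
cmd 4: advance +9 → t=48, phase=(12,16,16,7) → FL=W FR=W RL=W RR=W
cmd 5: advance +7 → t=55, phase=(19,3,3,14) → FL=W FR=S RL=S RR=W


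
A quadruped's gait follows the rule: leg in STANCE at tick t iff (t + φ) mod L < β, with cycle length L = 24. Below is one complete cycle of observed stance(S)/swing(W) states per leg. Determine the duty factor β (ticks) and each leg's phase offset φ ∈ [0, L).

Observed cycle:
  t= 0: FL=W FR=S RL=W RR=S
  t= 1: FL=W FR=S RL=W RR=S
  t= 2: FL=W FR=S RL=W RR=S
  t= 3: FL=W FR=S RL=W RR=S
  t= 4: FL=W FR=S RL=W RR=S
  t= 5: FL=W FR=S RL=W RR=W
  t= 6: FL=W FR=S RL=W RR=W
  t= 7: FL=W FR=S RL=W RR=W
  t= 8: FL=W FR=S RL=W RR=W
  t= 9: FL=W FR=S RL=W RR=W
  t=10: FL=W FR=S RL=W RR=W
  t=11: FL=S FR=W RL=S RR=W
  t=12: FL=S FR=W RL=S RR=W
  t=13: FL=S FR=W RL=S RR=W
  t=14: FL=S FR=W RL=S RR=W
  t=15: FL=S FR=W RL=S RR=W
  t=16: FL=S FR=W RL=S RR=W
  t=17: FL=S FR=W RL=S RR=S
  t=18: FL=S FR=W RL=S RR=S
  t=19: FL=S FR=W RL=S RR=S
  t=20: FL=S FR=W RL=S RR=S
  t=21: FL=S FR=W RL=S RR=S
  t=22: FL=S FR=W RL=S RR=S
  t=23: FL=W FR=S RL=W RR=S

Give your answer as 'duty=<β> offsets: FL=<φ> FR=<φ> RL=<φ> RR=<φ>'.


duty=12 offsets: FL=13 FR=1 RL=13 RR=7

duty β = stance ticks per leg = 12
FL: stance ticks = 12; W→S at t=11 → φ=13
FR: stance ticks = 12; W→S at t=23 → φ=1
RL: stance ticks = 12; W→S at t=11 → φ=13
RR: stance ticks = 12; W→S at t=17 → φ=7


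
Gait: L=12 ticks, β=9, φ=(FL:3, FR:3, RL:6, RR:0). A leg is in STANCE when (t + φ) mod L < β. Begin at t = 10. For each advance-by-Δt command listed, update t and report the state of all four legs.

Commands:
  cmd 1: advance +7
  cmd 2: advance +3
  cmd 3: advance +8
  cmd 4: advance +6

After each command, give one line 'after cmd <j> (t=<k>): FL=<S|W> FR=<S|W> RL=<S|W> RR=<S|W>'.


after cmd 1 (t=17): FL=S FR=S RL=W RR=S
after cmd 2 (t=20): FL=W FR=W RL=S RR=S
after cmd 3 (t=28): FL=S FR=S RL=W RR=S
after cmd 4 (t=34): FL=S FR=S RL=S RR=W

start t=10: FL=S FR=S RL=S RR=W
cmd 1: advance +7 → t=17, phase=(8,8,11,5) → FL=S FR=S RL=W RR=S
cmd 2: advance +3 → t=20, phase=(11,11,2,8) → FL=W FR=W RL=S RR=S
cmd 3: advance +8 → t=28, phase=(7,7,10,4) → FL=S FR=S RL=W RR=S
cmd 4: advance +6 → t=34, phase=(1,1,4,10) → FL=S FR=S RL=S RR=W


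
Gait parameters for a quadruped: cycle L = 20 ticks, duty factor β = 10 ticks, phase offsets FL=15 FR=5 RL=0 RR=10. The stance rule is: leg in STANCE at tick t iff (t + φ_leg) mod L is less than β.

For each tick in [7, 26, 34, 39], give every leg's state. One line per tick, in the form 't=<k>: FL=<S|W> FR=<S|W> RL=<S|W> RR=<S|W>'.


t=7: FL=S FR=W RL=S RR=W
t=26: FL=S FR=W RL=S RR=W
t=34: FL=S FR=W RL=W RR=S
t=39: FL=W FR=S RL=W RR=S

t=7: phase=(2,12,7,17) vs β=10 → FL=S FR=W RL=S RR=W
t=26: phase=(1,11,6,16) vs β=10 → FL=S FR=W RL=S RR=W
t=34: phase=(9,19,14,4) vs β=10 → FL=S FR=W RL=W RR=S
t=39: phase=(14,4,19,9) vs β=10 → FL=W FR=S RL=W RR=S


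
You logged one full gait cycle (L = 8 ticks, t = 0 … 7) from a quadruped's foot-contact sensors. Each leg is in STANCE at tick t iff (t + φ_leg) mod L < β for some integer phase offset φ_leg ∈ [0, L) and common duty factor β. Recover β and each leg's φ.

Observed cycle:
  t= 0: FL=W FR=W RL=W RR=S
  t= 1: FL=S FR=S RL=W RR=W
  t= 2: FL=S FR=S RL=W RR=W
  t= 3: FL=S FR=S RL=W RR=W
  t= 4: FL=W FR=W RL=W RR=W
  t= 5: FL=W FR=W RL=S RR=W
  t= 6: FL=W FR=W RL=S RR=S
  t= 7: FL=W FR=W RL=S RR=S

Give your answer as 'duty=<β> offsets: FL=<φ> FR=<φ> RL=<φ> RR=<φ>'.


duty=3 offsets: FL=7 FR=7 RL=3 RR=2

duty β = stance ticks per leg = 3
FL: stance ticks = 3; W→S at t=1 → φ=7
FR: stance ticks = 3; W→S at t=1 → φ=7
RL: stance ticks = 3; W→S at t=5 → φ=3
RR: stance ticks = 3; W→S at t=6 → φ=2


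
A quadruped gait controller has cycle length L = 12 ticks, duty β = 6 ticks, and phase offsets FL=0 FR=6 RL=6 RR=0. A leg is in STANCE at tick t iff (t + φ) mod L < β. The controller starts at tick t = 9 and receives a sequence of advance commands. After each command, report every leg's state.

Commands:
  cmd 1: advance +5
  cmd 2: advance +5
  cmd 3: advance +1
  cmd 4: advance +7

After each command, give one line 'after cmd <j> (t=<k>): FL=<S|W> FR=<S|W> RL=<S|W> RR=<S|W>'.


start t=9: FL=W FR=S RL=S RR=W
cmd 1: advance +5 → t=14, phase=(2,8,8,2) → FL=S FR=W RL=W RR=S
cmd 2: advance +5 → t=19, phase=(7,1,1,7) → FL=W FR=S RL=S RR=W
cmd 3: advance +1 → t=20, phase=(8,2,2,8) → FL=W FR=S RL=S RR=W
cmd 4: advance +7 → t=27, phase=(3,9,9,3) → FL=S FR=W RL=W RR=S

after cmd 1 (t=14): FL=S FR=W RL=W RR=S
after cmd 2 (t=19): FL=W FR=S RL=S RR=W
after cmd 3 (t=20): FL=W FR=S RL=S RR=W
after cmd 4 (t=27): FL=S FR=W RL=W RR=S


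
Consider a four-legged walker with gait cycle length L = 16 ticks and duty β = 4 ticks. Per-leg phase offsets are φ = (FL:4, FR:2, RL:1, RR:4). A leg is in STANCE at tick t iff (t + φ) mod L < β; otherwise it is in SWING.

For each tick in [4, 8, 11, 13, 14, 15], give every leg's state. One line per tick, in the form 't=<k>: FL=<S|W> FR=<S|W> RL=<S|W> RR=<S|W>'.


t=4: FL=W FR=W RL=W RR=W
t=8: FL=W FR=W RL=W RR=W
t=11: FL=W FR=W RL=W RR=W
t=13: FL=S FR=W RL=W RR=S
t=14: FL=S FR=S RL=W RR=S
t=15: FL=S FR=S RL=S RR=S

t=4: phase=(8,6,5,8) vs β=4 → FL=W FR=W RL=W RR=W
t=8: phase=(12,10,9,12) vs β=4 → FL=W FR=W RL=W RR=W
t=11: phase=(15,13,12,15) vs β=4 → FL=W FR=W RL=W RR=W
t=13: phase=(1,15,14,1) vs β=4 → FL=S FR=W RL=W RR=S
t=14: phase=(2,0,15,2) vs β=4 → FL=S FR=S RL=W RR=S
t=15: phase=(3,1,0,3) vs β=4 → FL=S FR=S RL=S RR=S


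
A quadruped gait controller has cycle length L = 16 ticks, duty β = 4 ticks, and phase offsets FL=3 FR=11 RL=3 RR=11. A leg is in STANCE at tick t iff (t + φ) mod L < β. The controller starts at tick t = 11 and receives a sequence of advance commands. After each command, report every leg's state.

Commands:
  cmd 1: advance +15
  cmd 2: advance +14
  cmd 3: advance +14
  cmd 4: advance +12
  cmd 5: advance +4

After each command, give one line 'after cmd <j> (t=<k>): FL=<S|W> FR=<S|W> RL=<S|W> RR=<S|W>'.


start t=11: FL=W FR=W RL=W RR=W
cmd 1: advance +15 → t=26, phase=(13,5,13,5) → FL=W FR=W RL=W RR=W
cmd 2: advance +14 → t=40, phase=(11,3,11,3) → FL=W FR=S RL=W RR=S
cmd 3: advance +14 → t=54, phase=(9,1,9,1) → FL=W FR=S RL=W RR=S
cmd 4: advance +12 → t=66, phase=(5,13,5,13) → FL=W FR=W RL=W RR=W
cmd 5: advance +4 → t=70, phase=(9,1,9,1) → FL=W FR=S RL=W RR=S

after cmd 1 (t=26): FL=W FR=W RL=W RR=W
after cmd 2 (t=40): FL=W FR=S RL=W RR=S
after cmd 3 (t=54): FL=W FR=S RL=W RR=S
after cmd 4 (t=66): FL=W FR=W RL=W RR=W
after cmd 5 (t=70): FL=W FR=S RL=W RR=S


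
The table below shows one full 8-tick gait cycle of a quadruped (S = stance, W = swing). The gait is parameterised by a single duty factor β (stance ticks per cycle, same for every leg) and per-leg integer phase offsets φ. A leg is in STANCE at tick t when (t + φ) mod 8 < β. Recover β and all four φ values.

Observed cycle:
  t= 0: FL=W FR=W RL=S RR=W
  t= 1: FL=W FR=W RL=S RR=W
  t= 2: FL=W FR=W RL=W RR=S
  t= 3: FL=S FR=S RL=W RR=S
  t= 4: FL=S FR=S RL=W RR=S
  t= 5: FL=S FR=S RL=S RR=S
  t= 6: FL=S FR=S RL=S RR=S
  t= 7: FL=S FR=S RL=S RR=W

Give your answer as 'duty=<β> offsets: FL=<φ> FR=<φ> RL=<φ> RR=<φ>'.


duty=5 offsets: FL=5 FR=5 RL=3 RR=6

duty β = stance ticks per leg = 5
FL: stance ticks = 5; W→S at t=3 → φ=5
FR: stance ticks = 5; W→S at t=3 → φ=5
RL: stance ticks = 5; W→S at t=5 → φ=3
RR: stance ticks = 5; W→S at t=2 → φ=6


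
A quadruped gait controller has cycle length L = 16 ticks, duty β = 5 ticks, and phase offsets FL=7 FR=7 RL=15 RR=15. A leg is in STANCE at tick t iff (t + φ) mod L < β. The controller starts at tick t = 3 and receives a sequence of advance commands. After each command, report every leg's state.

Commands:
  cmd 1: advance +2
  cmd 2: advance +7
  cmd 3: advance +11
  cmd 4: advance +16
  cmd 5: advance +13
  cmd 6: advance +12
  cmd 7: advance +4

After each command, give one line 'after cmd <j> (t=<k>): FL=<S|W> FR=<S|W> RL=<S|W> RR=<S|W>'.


start t=3: FL=W FR=W RL=S RR=S
cmd 1: advance +2 → t=5, phase=(12,12,4,4) → FL=W FR=W RL=S RR=S
cmd 2: advance +7 → t=12, phase=(3,3,11,11) → FL=S FR=S RL=W RR=W
cmd 3: advance +11 → t=23, phase=(14,14,6,6) → FL=W FR=W RL=W RR=W
cmd 4: advance +16 → t=39, phase=(14,14,6,6) → FL=W FR=W RL=W RR=W
cmd 5: advance +13 → t=52, phase=(11,11,3,3) → FL=W FR=W RL=S RR=S
cmd 6: advance +12 → t=64, phase=(7,7,15,15) → FL=W FR=W RL=W RR=W
cmd 7: advance +4 → t=68, phase=(11,11,3,3) → FL=W FR=W RL=S RR=S

after cmd 1 (t=5): FL=W FR=W RL=S RR=S
after cmd 2 (t=12): FL=S FR=S RL=W RR=W
after cmd 3 (t=23): FL=W FR=W RL=W RR=W
after cmd 4 (t=39): FL=W FR=W RL=W RR=W
after cmd 5 (t=52): FL=W FR=W RL=S RR=S
after cmd 6 (t=64): FL=W FR=W RL=W RR=W
after cmd 7 (t=68): FL=W FR=W RL=S RR=S


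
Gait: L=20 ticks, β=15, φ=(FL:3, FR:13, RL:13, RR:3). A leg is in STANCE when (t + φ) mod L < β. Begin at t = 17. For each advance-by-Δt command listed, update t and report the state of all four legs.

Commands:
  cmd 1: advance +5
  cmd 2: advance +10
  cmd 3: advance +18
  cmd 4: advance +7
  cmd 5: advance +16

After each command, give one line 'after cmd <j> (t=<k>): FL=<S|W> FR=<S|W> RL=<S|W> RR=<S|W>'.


start t=17: FL=S FR=S RL=S RR=S
cmd 1: advance +5 → t=22, phase=(5,15,15,5) → FL=S FR=W RL=W RR=S
cmd 2: advance +10 → t=32, phase=(15,5,5,15) → FL=W FR=S RL=S RR=W
cmd 3: advance +18 → t=50, phase=(13,3,3,13) → FL=S FR=S RL=S RR=S
cmd 4: advance +7 → t=57, phase=(0,10,10,0) → FL=S FR=S RL=S RR=S
cmd 5: advance +16 → t=73, phase=(16,6,6,16) → FL=W FR=S RL=S RR=W

after cmd 1 (t=22): FL=S FR=W RL=W RR=S
after cmd 2 (t=32): FL=W FR=S RL=S RR=W
after cmd 3 (t=50): FL=S FR=S RL=S RR=S
after cmd 4 (t=57): FL=S FR=S RL=S RR=S
after cmd 5 (t=73): FL=W FR=S RL=S RR=W


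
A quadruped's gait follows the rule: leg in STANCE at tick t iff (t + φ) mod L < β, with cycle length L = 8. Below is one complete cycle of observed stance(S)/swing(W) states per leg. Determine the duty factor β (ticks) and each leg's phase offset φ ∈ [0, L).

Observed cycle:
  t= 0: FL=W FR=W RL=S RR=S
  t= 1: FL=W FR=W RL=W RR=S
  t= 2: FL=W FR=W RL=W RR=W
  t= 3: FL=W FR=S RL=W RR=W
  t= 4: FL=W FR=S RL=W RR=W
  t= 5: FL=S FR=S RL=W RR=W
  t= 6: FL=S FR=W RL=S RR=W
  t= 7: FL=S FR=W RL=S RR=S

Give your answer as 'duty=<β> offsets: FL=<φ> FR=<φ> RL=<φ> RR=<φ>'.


duty=3 offsets: FL=3 FR=5 RL=2 RR=1

duty β = stance ticks per leg = 3
FL: stance ticks = 3; W→S at t=5 → φ=3
FR: stance ticks = 3; W→S at t=3 → φ=5
RL: stance ticks = 3; W→S at t=6 → φ=2
RR: stance ticks = 3; W→S at t=7 → φ=1


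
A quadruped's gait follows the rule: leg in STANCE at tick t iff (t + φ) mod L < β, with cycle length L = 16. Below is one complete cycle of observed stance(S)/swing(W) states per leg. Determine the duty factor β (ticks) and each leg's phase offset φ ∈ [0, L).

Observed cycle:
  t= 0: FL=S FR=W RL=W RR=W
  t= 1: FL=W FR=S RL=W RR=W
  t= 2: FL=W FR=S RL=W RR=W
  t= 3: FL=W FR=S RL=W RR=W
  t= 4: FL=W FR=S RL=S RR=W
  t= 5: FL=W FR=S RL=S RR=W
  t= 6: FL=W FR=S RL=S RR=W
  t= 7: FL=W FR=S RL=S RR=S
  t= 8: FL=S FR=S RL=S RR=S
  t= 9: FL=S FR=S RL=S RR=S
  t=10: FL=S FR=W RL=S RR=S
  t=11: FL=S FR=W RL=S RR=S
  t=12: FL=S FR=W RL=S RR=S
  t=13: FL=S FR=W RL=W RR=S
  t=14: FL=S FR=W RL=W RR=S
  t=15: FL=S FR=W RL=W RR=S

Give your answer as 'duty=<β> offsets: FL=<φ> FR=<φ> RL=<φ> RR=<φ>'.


duty β = stance ticks per leg = 9
FL: stance ticks = 9; W→S at t=8 → φ=8
FR: stance ticks = 9; W→S at t=1 → φ=15
RL: stance ticks = 9; W→S at t=4 → φ=12
RR: stance ticks = 9; W→S at t=7 → φ=9

duty=9 offsets: FL=8 FR=15 RL=12 RR=9


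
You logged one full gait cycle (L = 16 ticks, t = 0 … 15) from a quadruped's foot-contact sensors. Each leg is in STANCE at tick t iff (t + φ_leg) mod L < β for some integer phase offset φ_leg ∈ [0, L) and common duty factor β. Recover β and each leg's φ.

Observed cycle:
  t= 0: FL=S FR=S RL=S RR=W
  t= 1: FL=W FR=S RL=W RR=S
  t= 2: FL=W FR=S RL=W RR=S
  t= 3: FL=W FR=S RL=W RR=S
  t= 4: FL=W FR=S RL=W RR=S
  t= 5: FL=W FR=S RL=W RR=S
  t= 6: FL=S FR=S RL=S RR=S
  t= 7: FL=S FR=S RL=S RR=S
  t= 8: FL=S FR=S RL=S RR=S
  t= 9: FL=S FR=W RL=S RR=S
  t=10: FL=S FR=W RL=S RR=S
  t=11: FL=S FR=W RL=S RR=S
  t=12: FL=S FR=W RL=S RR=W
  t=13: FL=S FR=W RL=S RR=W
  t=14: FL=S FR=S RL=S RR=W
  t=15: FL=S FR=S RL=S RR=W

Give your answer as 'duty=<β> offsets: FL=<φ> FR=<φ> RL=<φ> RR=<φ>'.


duty β = stance ticks per leg = 11
FL: stance ticks = 11; W→S at t=6 → φ=10
FR: stance ticks = 11; W→S at t=14 → φ=2
RL: stance ticks = 11; W→S at t=6 → φ=10
RR: stance ticks = 11; W→S at t=1 → φ=15

duty=11 offsets: FL=10 FR=2 RL=10 RR=15


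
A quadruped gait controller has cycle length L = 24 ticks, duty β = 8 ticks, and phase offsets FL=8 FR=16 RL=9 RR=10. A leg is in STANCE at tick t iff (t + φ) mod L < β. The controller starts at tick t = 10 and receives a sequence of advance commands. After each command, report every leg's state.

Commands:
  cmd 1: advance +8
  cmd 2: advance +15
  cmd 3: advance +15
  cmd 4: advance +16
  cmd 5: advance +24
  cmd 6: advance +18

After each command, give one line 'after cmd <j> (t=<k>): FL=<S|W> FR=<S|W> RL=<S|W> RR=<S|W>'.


after cmd 1 (t=18): FL=S FR=W RL=S RR=S
after cmd 2 (t=33): FL=W FR=S RL=W RR=W
after cmd 3 (t=48): FL=W FR=W RL=W RR=W
after cmd 4 (t=64): FL=S FR=W RL=S RR=S
after cmd 5 (t=88): FL=S FR=W RL=S RR=S
after cmd 6 (t=106): FL=W FR=S RL=W RR=W

start t=10: FL=W FR=S RL=W RR=W
cmd 1: advance +8 → t=18, phase=(2,10,3,4) → FL=S FR=W RL=S RR=S
cmd 2: advance +15 → t=33, phase=(17,1,18,19) → FL=W FR=S RL=W RR=W
cmd 3: advance +15 → t=48, phase=(8,16,9,10) → FL=W FR=W RL=W RR=W
cmd 4: advance +16 → t=64, phase=(0,8,1,2) → FL=S FR=W RL=S RR=S
cmd 5: advance +24 → t=88, phase=(0,8,1,2) → FL=S FR=W RL=S RR=S
cmd 6: advance +18 → t=106, phase=(18,2,19,20) → FL=W FR=S RL=W RR=W


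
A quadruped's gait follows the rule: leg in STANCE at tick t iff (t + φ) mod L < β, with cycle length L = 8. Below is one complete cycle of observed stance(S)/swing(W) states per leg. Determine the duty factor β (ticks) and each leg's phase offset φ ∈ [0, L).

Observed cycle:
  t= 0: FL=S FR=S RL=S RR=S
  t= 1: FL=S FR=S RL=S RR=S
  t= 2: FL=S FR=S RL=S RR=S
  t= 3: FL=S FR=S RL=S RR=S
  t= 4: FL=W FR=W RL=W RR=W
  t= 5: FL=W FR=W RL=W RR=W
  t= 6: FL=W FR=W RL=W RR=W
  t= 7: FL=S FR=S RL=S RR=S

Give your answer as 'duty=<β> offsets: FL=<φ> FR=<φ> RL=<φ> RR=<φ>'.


duty=5 offsets: FL=1 FR=1 RL=1 RR=1

duty β = stance ticks per leg = 5
FL: stance ticks = 5; W→S at t=7 → φ=1
FR: stance ticks = 5; W→S at t=7 → φ=1
RL: stance ticks = 5; W→S at t=7 → φ=1
RR: stance ticks = 5; W→S at t=7 → φ=1


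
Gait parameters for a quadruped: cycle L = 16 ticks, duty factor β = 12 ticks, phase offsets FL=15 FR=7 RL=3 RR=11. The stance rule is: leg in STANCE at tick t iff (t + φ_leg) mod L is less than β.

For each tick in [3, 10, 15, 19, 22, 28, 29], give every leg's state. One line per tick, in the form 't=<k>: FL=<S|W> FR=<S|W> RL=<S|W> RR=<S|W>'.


t=3: FL=S FR=S RL=S RR=W
t=10: FL=S FR=S RL=W RR=S
t=15: FL=W FR=S RL=S RR=S
t=19: FL=S FR=S RL=S RR=W
t=22: FL=S FR=W RL=S RR=S
t=28: FL=S FR=S RL=W RR=S
t=29: FL=W FR=S RL=S RR=S

t=3: phase=(2,10,6,14) vs β=12 → FL=S FR=S RL=S RR=W
t=10: phase=(9,1,13,5) vs β=12 → FL=S FR=S RL=W RR=S
t=15: phase=(14,6,2,10) vs β=12 → FL=W FR=S RL=S RR=S
t=19: phase=(2,10,6,14) vs β=12 → FL=S FR=S RL=S RR=W
t=22: phase=(5,13,9,1) vs β=12 → FL=S FR=W RL=S RR=S
t=28: phase=(11,3,15,7) vs β=12 → FL=S FR=S RL=W RR=S
t=29: phase=(12,4,0,8) vs β=12 → FL=W FR=S RL=S RR=S
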